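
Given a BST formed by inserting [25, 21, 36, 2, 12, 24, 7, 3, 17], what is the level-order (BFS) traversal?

Tree insertion order: [25, 21, 36, 2, 12, 24, 7, 3, 17]
Tree (level-order array): [25, 21, 36, 2, 24, None, None, None, 12, None, None, 7, 17, 3]
BFS from the root, enqueuing left then right child of each popped node:
  queue [25] -> pop 25, enqueue [21, 36], visited so far: [25]
  queue [21, 36] -> pop 21, enqueue [2, 24], visited so far: [25, 21]
  queue [36, 2, 24] -> pop 36, enqueue [none], visited so far: [25, 21, 36]
  queue [2, 24] -> pop 2, enqueue [12], visited so far: [25, 21, 36, 2]
  queue [24, 12] -> pop 24, enqueue [none], visited so far: [25, 21, 36, 2, 24]
  queue [12] -> pop 12, enqueue [7, 17], visited so far: [25, 21, 36, 2, 24, 12]
  queue [7, 17] -> pop 7, enqueue [3], visited so far: [25, 21, 36, 2, 24, 12, 7]
  queue [17, 3] -> pop 17, enqueue [none], visited so far: [25, 21, 36, 2, 24, 12, 7, 17]
  queue [3] -> pop 3, enqueue [none], visited so far: [25, 21, 36, 2, 24, 12, 7, 17, 3]
Result: [25, 21, 36, 2, 24, 12, 7, 17, 3]


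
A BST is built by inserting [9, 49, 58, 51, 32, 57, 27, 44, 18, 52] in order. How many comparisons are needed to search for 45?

Search path for 45: 9 -> 49 -> 32 -> 44
Found: False
Comparisons: 4


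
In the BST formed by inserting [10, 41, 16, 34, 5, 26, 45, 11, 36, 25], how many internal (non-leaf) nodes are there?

Tree built from: [10, 41, 16, 34, 5, 26, 45, 11, 36, 25]
Tree (level-order array): [10, 5, 41, None, None, 16, 45, 11, 34, None, None, None, None, 26, 36, 25]
Rule: An internal node has at least one child.
Per-node child counts:
  node 10: 2 child(ren)
  node 5: 0 child(ren)
  node 41: 2 child(ren)
  node 16: 2 child(ren)
  node 11: 0 child(ren)
  node 34: 2 child(ren)
  node 26: 1 child(ren)
  node 25: 0 child(ren)
  node 36: 0 child(ren)
  node 45: 0 child(ren)
Matching nodes: [10, 41, 16, 34, 26]
Count of internal (non-leaf) nodes: 5


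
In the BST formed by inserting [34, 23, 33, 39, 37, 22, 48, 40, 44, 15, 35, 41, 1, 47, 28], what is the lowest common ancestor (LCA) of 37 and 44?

Tree insertion order: [34, 23, 33, 39, 37, 22, 48, 40, 44, 15, 35, 41, 1, 47, 28]
Tree (level-order array): [34, 23, 39, 22, 33, 37, 48, 15, None, 28, None, 35, None, 40, None, 1, None, None, None, None, None, None, 44, None, None, 41, 47]
In a BST, the LCA of p=37, q=44 is the first node v on the
root-to-leaf path with p <= v <= q (go left if both < v, right if both > v).
Walk from root:
  at 34: both 37 and 44 > 34, go right
  at 39: 37 <= 39 <= 44, this is the LCA
LCA = 39


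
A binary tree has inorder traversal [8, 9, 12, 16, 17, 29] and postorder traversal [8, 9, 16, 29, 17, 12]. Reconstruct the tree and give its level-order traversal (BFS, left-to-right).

Inorder:   [8, 9, 12, 16, 17, 29]
Postorder: [8, 9, 16, 29, 17, 12]
Algorithm: postorder visits root last, so walk postorder right-to-left;
each value is the root of the current inorder slice — split it at that
value, recurse on the right subtree first, then the left.
Recursive splits:
  root=12; inorder splits into left=[8, 9], right=[16, 17, 29]
  root=17; inorder splits into left=[16], right=[29]
  root=29; inorder splits into left=[], right=[]
  root=16; inorder splits into left=[], right=[]
  root=9; inorder splits into left=[8], right=[]
  root=8; inorder splits into left=[], right=[]
Reconstructed level-order: [12, 9, 17, 8, 16, 29]


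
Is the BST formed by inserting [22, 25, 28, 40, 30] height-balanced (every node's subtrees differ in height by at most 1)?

Tree (level-order array): [22, None, 25, None, 28, None, 40, 30]
Definition: a tree is height-balanced if, at every node, |h(left) - h(right)| <= 1 (empty subtree has height -1).
Bottom-up per-node check:
  node 30: h_left=-1, h_right=-1, diff=0 [OK], height=0
  node 40: h_left=0, h_right=-1, diff=1 [OK], height=1
  node 28: h_left=-1, h_right=1, diff=2 [FAIL (|-1-1|=2 > 1)], height=2
  node 25: h_left=-1, h_right=2, diff=3 [FAIL (|-1-2|=3 > 1)], height=3
  node 22: h_left=-1, h_right=3, diff=4 [FAIL (|-1-3|=4 > 1)], height=4
Node 28 violates the condition: |-1 - 1| = 2 > 1.
Result: Not balanced


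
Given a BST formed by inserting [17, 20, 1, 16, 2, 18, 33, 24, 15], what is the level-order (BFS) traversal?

Tree insertion order: [17, 20, 1, 16, 2, 18, 33, 24, 15]
Tree (level-order array): [17, 1, 20, None, 16, 18, 33, 2, None, None, None, 24, None, None, 15]
BFS from the root, enqueuing left then right child of each popped node:
  queue [17] -> pop 17, enqueue [1, 20], visited so far: [17]
  queue [1, 20] -> pop 1, enqueue [16], visited so far: [17, 1]
  queue [20, 16] -> pop 20, enqueue [18, 33], visited so far: [17, 1, 20]
  queue [16, 18, 33] -> pop 16, enqueue [2], visited so far: [17, 1, 20, 16]
  queue [18, 33, 2] -> pop 18, enqueue [none], visited so far: [17, 1, 20, 16, 18]
  queue [33, 2] -> pop 33, enqueue [24], visited so far: [17, 1, 20, 16, 18, 33]
  queue [2, 24] -> pop 2, enqueue [15], visited so far: [17, 1, 20, 16, 18, 33, 2]
  queue [24, 15] -> pop 24, enqueue [none], visited so far: [17, 1, 20, 16, 18, 33, 2, 24]
  queue [15] -> pop 15, enqueue [none], visited so far: [17, 1, 20, 16, 18, 33, 2, 24, 15]
Result: [17, 1, 20, 16, 18, 33, 2, 24, 15]


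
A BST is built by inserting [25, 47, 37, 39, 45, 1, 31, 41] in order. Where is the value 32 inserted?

Starting tree (level order): [25, 1, 47, None, None, 37, None, 31, 39, None, None, None, 45, 41]
Insertion path: 25 -> 47 -> 37 -> 31
Result: insert 32 as right child of 31
Final tree (level order): [25, 1, 47, None, None, 37, None, 31, 39, None, 32, None, 45, None, None, 41]


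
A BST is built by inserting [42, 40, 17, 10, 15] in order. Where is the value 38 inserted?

Starting tree (level order): [42, 40, None, 17, None, 10, None, None, 15]
Insertion path: 42 -> 40 -> 17
Result: insert 38 as right child of 17
Final tree (level order): [42, 40, None, 17, None, 10, 38, None, 15]


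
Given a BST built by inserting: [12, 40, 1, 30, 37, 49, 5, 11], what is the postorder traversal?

Tree insertion order: [12, 40, 1, 30, 37, 49, 5, 11]
Tree (level-order array): [12, 1, 40, None, 5, 30, 49, None, 11, None, 37]
Postorder traversal: [11, 5, 1, 37, 30, 49, 40, 12]


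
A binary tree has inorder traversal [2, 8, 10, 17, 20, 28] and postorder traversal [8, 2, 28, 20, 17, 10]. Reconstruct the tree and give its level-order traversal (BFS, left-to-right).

Inorder:   [2, 8, 10, 17, 20, 28]
Postorder: [8, 2, 28, 20, 17, 10]
Algorithm: postorder visits root last, so walk postorder right-to-left;
each value is the root of the current inorder slice — split it at that
value, recurse on the right subtree first, then the left.
Recursive splits:
  root=10; inorder splits into left=[2, 8], right=[17, 20, 28]
  root=17; inorder splits into left=[], right=[20, 28]
  root=20; inorder splits into left=[], right=[28]
  root=28; inorder splits into left=[], right=[]
  root=2; inorder splits into left=[], right=[8]
  root=8; inorder splits into left=[], right=[]
Reconstructed level-order: [10, 2, 17, 8, 20, 28]


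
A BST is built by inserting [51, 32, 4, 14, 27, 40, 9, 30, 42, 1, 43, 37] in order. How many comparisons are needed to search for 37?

Search path for 37: 51 -> 32 -> 40 -> 37
Found: True
Comparisons: 4


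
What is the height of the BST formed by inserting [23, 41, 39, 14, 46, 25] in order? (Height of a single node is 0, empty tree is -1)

Insertion order: [23, 41, 39, 14, 46, 25]
Tree (level-order array): [23, 14, 41, None, None, 39, 46, 25]
Compute height bottom-up (empty subtree = -1):
  height(14) = 1 + max(-1, -1) = 0
  height(25) = 1 + max(-1, -1) = 0
  height(39) = 1 + max(0, -1) = 1
  height(46) = 1 + max(-1, -1) = 0
  height(41) = 1 + max(1, 0) = 2
  height(23) = 1 + max(0, 2) = 3
Height = 3


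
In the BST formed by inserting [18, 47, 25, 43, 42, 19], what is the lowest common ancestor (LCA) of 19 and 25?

Tree insertion order: [18, 47, 25, 43, 42, 19]
Tree (level-order array): [18, None, 47, 25, None, 19, 43, None, None, 42]
In a BST, the LCA of p=19, q=25 is the first node v on the
root-to-leaf path with p <= v <= q (go left if both < v, right if both > v).
Walk from root:
  at 18: both 19 and 25 > 18, go right
  at 47: both 19 and 25 < 47, go left
  at 25: 19 <= 25 <= 25, this is the LCA
LCA = 25


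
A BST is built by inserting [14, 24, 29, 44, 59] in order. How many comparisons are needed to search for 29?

Search path for 29: 14 -> 24 -> 29
Found: True
Comparisons: 3


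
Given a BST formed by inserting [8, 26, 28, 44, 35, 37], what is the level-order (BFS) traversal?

Tree insertion order: [8, 26, 28, 44, 35, 37]
Tree (level-order array): [8, None, 26, None, 28, None, 44, 35, None, None, 37]
BFS from the root, enqueuing left then right child of each popped node:
  queue [8] -> pop 8, enqueue [26], visited so far: [8]
  queue [26] -> pop 26, enqueue [28], visited so far: [8, 26]
  queue [28] -> pop 28, enqueue [44], visited so far: [8, 26, 28]
  queue [44] -> pop 44, enqueue [35], visited so far: [8, 26, 28, 44]
  queue [35] -> pop 35, enqueue [37], visited so far: [8, 26, 28, 44, 35]
  queue [37] -> pop 37, enqueue [none], visited so far: [8, 26, 28, 44, 35, 37]
Result: [8, 26, 28, 44, 35, 37]


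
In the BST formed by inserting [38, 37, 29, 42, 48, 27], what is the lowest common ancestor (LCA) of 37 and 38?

Tree insertion order: [38, 37, 29, 42, 48, 27]
Tree (level-order array): [38, 37, 42, 29, None, None, 48, 27]
In a BST, the LCA of p=37, q=38 is the first node v on the
root-to-leaf path with p <= v <= q (go left if both < v, right if both > v).
Walk from root:
  at 38: 37 <= 38 <= 38, this is the LCA
LCA = 38


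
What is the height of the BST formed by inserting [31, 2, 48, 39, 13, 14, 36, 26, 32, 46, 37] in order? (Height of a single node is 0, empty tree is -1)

Insertion order: [31, 2, 48, 39, 13, 14, 36, 26, 32, 46, 37]
Tree (level-order array): [31, 2, 48, None, 13, 39, None, None, 14, 36, 46, None, 26, 32, 37]
Compute height bottom-up (empty subtree = -1):
  height(26) = 1 + max(-1, -1) = 0
  height(14) = 1 + max(-1, 0) = 1
  height(13) = 1 + max(-1, 1) = 2
  height(2) = 1 + max(-1, 2) = 3
  height(32) = 1 + max(-1, -1) = 0
  height(37) = 1 + max(-1, -1) = 0
  height(36) = 1 + max(0, 0) = 1
  height(46) = 1 + max(-1, -1) = 0
  height(39) = 1 + max(1, 0) = 2
  height(48) = 1 + max(2, -1) = 3
  height(31) = 1 + max(3, 3) = 4
Height = 4


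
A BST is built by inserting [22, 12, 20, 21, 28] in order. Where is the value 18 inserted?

Starting tree (level order): [22, 12, 28, None, 20, None, None, None, 21]
Insertion path: 22 -> 12 -> 20
Result: insert 18 as left child of 20
Final tree (level order): [22, 12, 28, None, 20, None, None, 18, 21]


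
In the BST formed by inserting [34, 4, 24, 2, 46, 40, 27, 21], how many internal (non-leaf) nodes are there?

Tree built from: [34, 4, 24, 2, 46, 40, 27, 21]
Tree (level-order array): [34, 4, 46, 2, 24, 40, None, None, None, 21, 27]
Rule: An internal node has at least one child.
Per-node child counts:
  node 34: 2 child(ren)
  node 4: 2 child(ren)
  node 2: 0 child(ren)
  node 24: 2 child(ren)
  node 21: 0 child(ren)
  node 27: 0 child(ren)
  node 46: 1 child(ren)
  node 40: 0 child(ren)
Matching nodes: [34, 4, 24, 46]
Count of internal (non-leaf) nodes: 4


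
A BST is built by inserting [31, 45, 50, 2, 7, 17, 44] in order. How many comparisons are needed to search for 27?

Search path for 27: 31 -> 2 -> 7 -> 17
Found: False
Comparisons: 4


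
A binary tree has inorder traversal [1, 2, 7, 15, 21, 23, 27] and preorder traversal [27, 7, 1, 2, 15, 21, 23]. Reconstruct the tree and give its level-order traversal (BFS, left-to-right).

Inorder:  [1, 2, 7, 15, 21, 23, 27]
Preorder: [27, 7, 1, 2, 15, 21, 23]
Algorithm: preorder visits root first, so consume preorder in order;
for each root, split the current inorder slice at that value into
left-subtree inorder and right-subtree inorder, then recurse.
Recursive splits:
  root=27; inorder splits into left=[1, 2, 7, 15, 21, 23], right=[]
  root=7; inorder splits into left=[1, 2], right=[15, 21, 23]
  root=1; inorder splits into left=[], right=[2]
  root=2; inorder splits into left=[], right=[]
  root=15; inorder splits into left=[], right=[21, 23]
  root=21; inorder splits into left=[], right=[23]
  root=23; inorder splits into left=[], right=[]
Reconstructed level-order: [27, 7, 1, 15, 2, 21, 23]


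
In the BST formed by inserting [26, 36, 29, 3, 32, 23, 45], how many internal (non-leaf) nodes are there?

Tree built from: [26, 36, 29, 3, 32, 23, 45]
Tree (level-order array): [26, 3, 36, None, 23, 29, 45, None, None, None, 32]
Rule: An internal node has at least one child.
Per-node child counts:
  node 26: 2 child(ren)
  node 3: 1 child(ren)
  node 23: 0 child(ren)
  node 36: 2 child(ren)
  node 29: 1 child(ren)
  node 32: 0 child(ren)
  node 45: 0 child(ren)
Matching nodes: [26, 3, 36, 29]
Count of internal (non-leaf) nodes: 4


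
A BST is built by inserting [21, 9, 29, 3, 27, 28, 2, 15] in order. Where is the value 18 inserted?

Starting tree (level order): [21, 9, 29, 3, 15, 27, None, 2, None, None, None, None, 28]
Insertion path: 21 -> 9 -> 15
Result: insert 18 as right child of 15
Final tree (level order): [21, 9, 29, 3, 15, 27, None, 2, None, None, 18, None, 28]


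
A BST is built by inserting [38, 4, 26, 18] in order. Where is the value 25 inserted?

Starting tree (level order): [38, 4, None, None, 26, 18]
Insertion path: 38 -> 4 -> 26 -> 18
Result: insert 25 as right child of 18
Final tree (level order): [38, 4, None, None, 26, 18, None, None, 25]


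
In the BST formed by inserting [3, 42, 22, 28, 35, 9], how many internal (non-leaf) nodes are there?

Tree built from: [3, 42, 22, 28, 35, 9]
Tree (level-order array): [3, None, 42, 22, None, 9, 28, None, None, None, 35]
Rule: An internal node has at least one child.
Per-node child counts:
  node 3: 1 child(ren)
  node 42: 1 child(ren)
  node 22: 2 child(ren)
  node 9: 0 child(ren)
  node 28: 1 child(ren)
  node 35: 0 child(ren)
Matching nodes: [3, 42, 22, 28]
Count of internal (non-leaf) nodes: 4


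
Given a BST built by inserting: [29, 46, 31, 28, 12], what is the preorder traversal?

Tree insertion order: [29, 46, 31, 28, 12]
Tree (level-order array): [29, 28, 46, 12, None, 31]
Preorder traversal: [29, 28, 12, 46, 31]


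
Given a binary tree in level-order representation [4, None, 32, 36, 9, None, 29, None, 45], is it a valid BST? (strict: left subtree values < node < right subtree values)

Level-order array: [4, None, 32, 36, 9, None, 29, None, 45]
Validate using subtree bounds (lo, hi): at each node, require lo < value < hi,
then recurse left with hi=value and right with lo=value.
Preorder trace (stopping at first violation):
  at node 4 with bounds (-inf, +inf): OK
  at node 32 with bounds (4, +inf): OK
  at node 36 with bounds (4, 32): VIOLATION
Node 36 violates its bound: not (4 < 36 < 32).
Result: Not a valid BST


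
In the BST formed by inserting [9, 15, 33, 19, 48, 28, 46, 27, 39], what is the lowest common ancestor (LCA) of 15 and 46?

Tree insertion order: [9, 15, 33, 19, 48, 28, 46, 27, 39]
Tree (level-order array): [9, None, 15, None, 33, 19, 48, None, 28, 46, None, 27, None, 39]
In a BST, the LCA of p=15, q=46 is the first node v on the
root-to-leaf path with p <= v <= q (go left if both < v, right if both > v).
Walk from root:
  at 9: both 15 and 46 > 9, go right
  at 15: 15 <= 15 <= 46, this is the LCA
LCA = 15


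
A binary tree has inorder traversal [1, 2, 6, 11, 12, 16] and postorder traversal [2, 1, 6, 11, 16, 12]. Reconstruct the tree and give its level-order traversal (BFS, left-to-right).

Inorder:   [1, 2, 6, 11, 12, 16]
Postorder: [2, 1, 6, 11, 16, 12]
Algorithm: postorder visits root last, so walk postorder right-to-left;
each value is the root of the current inorder slice — split it at that
value, recurse on the right subtree first, then the left.
Recursive splits:
  root=12; inorder splits into left=[1, 2, 6, 11], right=[16]
  root=16; inorder splits into left=[], right=[]
  root=11; inorder splits into left=[1, 2, 6], right=[]
  root=6; inorder splits into left=[1, 2], right=[]
  root=1; inorder splits into left=[], right=[2]
  root=2; inorder splits into left=[], right=[]
Reconstructed level-order: [12, 11, 16, 6, 1, 2]


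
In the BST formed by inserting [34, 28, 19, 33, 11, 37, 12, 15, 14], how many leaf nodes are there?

Tree built from: [34, 28, 19, 33, 11, 37, 12, 15, 14]
Tree (level-order array): [34, 28, 37, 19, 33, None, None, 11, None, None, None, None, 12, None, 15, 14]
Rule: A leaf has 0 children.
Per-node child counts:
  node 34: 2 child(ren)
  node 28: 2 child(ren)
  node 19: 1 child(ren)
  node 11: 1 child(ren)
  node 12: 1 child(ren)
  node 15: 1 child(ren)
  node 14: 0 child(ren)
  node 33: 0 child(ren)
  node 37: 0 child(ren)
Matching nodes: [14, 33, 37]
Count of leaf nodes: 3


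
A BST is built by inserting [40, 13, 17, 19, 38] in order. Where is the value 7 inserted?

Starting tree (level order): [40, 13, None, None, 17, None, 19, None, 38]
Insertion path: 40 -> 13
Result: insert 7 as left child of 13
Final tree (level order): [40, 13, None, 7, 17, None, None, None, 19, None, 38]


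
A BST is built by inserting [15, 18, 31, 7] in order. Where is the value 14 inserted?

Starting tree (level order): [15, 7, 18, None, None, None, 31]
Insertion path: 15 -> 7
Result: insert 14 as right child of 7
Final tree (level order): [15, 7, 18, None, 14, None, 31]


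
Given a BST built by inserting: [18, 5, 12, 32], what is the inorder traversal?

Tree insertion order: [18, 5, 12, 32]
Tree (level-order array): [18, 5, 32, None, 12]
Inorder traversal: [5, 12, 18, 32]


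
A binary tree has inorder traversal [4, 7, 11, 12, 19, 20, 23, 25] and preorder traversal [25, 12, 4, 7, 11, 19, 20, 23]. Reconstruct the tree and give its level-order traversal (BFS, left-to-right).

Inorder:  [4, 7, 11, 12, 19, 20, 23, 25]
Preorder: [25, 12, 4, 7, 11, 19, 20, 23]
Algorithm: preorder visits root first, so consume preorder in order;
for each root, split the current inorder slice at that value into
left-subtree inorder and right-subtree inorder, then recurse.
Recursive splits:
  root=25; inorder splits into left=[4, 7, 11, 12, 19, 20, 23], right=[]
  root=12; inorder splits into left=[4, 7, 11], right=[19, 20, 23]
  root=4; inorder splits into left=[], right=[7, 11]
  root=7; inorder splits into left=[], right=[11]
  root=11; inorder splits into left=[], right=[]
  root=19; inorder splits into left=[], right=[20, 23]
  root=20; inorder splits into left=[], right=[23]
  root=23; inorder splits into left=[], right=[]
Reconstructed level-order: [25, 12, 4, 19, 7, 20, 11, 23]


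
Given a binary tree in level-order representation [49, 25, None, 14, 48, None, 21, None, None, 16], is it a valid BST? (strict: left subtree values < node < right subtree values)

Level-order array: [49, 25, None, 14, 48, None, 21, None, None, 16]
Validate using subtree bounds (lo, hi): at each node, require lo < value < hi,
then recurse left with hi=value and right with lo=value.
Preorder trace (stopping at first violation):
  at node 49 with bounds (-inf, +inf): OK
  at node 25 with bounds (-inf, 49): OK
  at node 14 with bounds (-inf, 25): OK
  at node 21 with bounds (14, 25): OK
  at node 16 with bounds (14, 21): OK
  at node 48 with bounds (25, 49): OK
No violation found at any node.
Result: Valid BST


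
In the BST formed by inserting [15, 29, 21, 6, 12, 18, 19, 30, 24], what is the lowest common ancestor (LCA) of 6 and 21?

Tree insertion order: [15, 29, 21, 6, 12, 18, 19, 30, 24]
Tree (level-order array): [15, 6, 29, None, 12, 21, 30, None, None, 18, 24, None, None, None, 19]
In a BST, the LCA of p=6, q=21 is the first node v on the
root-to-leaf path with p <= v <= q (go left if both < v, right if both > v).
Walk from root:
  at 15: 6 <= 15 <= 21, this is the LCA
LCA = 15


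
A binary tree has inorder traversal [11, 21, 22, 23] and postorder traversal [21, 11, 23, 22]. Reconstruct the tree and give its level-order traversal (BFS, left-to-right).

Inorder:   [11, 21, 22, 23]
Postorder: [21, 11, 23, 22]
Algorithm: postorder visits root last, so walk postorder right-to-left;
each value is the root of the current inorder slice — split it at that
value, recurse on the right subtree first, then the left.
Recursive splits:
  root=22; inorder splits into left=[11, 21], right=[23]
  root=23; inorder splits into left=[], right=[]
  root=11; inorder splits into left=[], right=[21]
  root=21; inorder splits into left=[], right=[]
Reconstructed level-order: [22, 11, 23, 21]


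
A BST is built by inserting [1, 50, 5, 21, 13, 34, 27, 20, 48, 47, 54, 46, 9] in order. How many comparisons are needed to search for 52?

Search path for 52: 1 -> 50 -> 54
Found: False
Comparisons: 3


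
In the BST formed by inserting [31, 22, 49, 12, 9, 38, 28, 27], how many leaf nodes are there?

Tree built from: [31, 22, 49, 12, 9, 38, 28, 27]
Tree (level-order array): [31, 22, 49, 12, 28, 38, None, 9, None, 27]
Rule: A leaf has 0 children.
Per-node child counts:
  node 31: 2 child(ren)
  node 22: 2 child(ren)
  node 12: 1 child(ren)
  node 9: 0 child(ren)
  node 28: 1 child(ren)
  node 27: 0 child(ren)
  node 49: 1 child(ren)
  node 38: 0 child(ren)
Matching nodes: [9, 27, 38]
Count of leaf nodes: 3


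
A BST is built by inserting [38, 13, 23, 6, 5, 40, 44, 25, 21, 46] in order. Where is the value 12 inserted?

Starting tree (level order): [38, 13, 40, 6, 23, None, 44, 5, None, 21, 25, None, 46]
Insertion path: 38 -> 13 -> 6
Result: insert 12 as right child of 6
Final tree (level order): [38, 13, 40, 6, 23, None, 44, 5, 12, 21, 25, None, 46]


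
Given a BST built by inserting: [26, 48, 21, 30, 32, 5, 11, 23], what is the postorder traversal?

Tree insertion order: [26, 48, 21, 30, 32, 5, 11, 23]
Tree (level-order array): [26, 21, 48, 5, 23, 30, None, None, 11, None, None, None, 32]
Postorder traversal: [11, 5, 23, 21, 32, 30, 48, 26]


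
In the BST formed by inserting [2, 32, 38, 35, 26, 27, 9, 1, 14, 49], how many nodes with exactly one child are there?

Tree built from: [2, 32, 38, 35, 26, 27, 9, 1, 14, 49]
Tree (level-order array): [2, 1, 32, None, None, 26, 38, 9, 27, 35, 49, None, 14]
Rule: These are nodes with exactly 1 non-null child.
Per-node child counts:
  node 2: 2 child(ren)
  node 1: 0 child(ren)
  node 32: 2 child(ren)
  node 26: 2 child(ren)
  node 9: 1 child(ren)
  node 14: 0 child(ren)
  node 27: 0 child(ren)
  node 38: 2 child(ren)
  node 35: 0 child(ren)
  node 49: 0 child(ren)
Matching nodes: [9]
Count of nodes with exactly one child: 1


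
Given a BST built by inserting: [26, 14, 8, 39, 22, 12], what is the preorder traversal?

Tree insertion order: [26, 14, 8, 39, 22, 12]
Tree (level-order array): [26, 14, 39, 8, 22, None, None, None, 12]
Preorder traversal: [26, 14, 8, 12, 22, 39]


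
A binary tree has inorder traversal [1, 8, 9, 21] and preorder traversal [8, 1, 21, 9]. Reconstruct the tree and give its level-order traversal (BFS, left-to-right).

Inorder:  [1, 8, 9, 21]
Preorder: [8, 1, 21, 9]
Algorithm: preorder visits root first, so consume preorder in order;
for each root, split the current inorder slice at that value into
left-subtree inorder and right-subtree inorder, then recurse.
Recursive splits:
  root=8; inorder splits into left=[1], right=[9, 21]
  root=1; inorder splits into left=[], right=[]
  root=21; inorder splits into left=[9], right=[]
  root=9; inorder splits into left=[], right=[]
Reconstructed level-order: [8, 1, 21, 9]


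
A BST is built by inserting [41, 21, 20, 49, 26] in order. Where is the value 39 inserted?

Starting tree (level order): [41, 21, 49, 20, 26]
Insertion path: 41 -> 21 -> 26
Result: insert 39 as right child of 26
Final tree (level order): [41, 21, 49, 20, 26, None, None, None, None, None, 39]


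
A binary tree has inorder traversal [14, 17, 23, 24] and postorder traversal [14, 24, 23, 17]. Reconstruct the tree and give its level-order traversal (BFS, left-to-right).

Inorder:   [14, 17, 23, 24]
Postorder: [14, 24, 23, 17]
Algorithm: postorder visits root last, so walk postorder right-to-left;
each value is the root of the current inorder slice — split it at that
value, recurse on the right subtree first, then the left.
Recursive splits:
  root=17; inorder splits into left=[14], right=[23, 24]
  root=23; inorder splits into left=[], right=[24]
  root=24; inorder splits into left=[], right=[]
  root=14; inorder splits into left=[], right=[]
Reconstructed level-order: [17, 14, 23, 24]


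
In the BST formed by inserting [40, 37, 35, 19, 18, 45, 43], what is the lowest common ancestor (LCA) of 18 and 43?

Tree insertion order: [40, 37, 35, 19, 18, 45, 43]
Tree (level-order array): [40, 37, 45, 35, None, 43, None, 19, None, None, None, 18]
In a BST, the LCA of p=18, q=43 is the first node v on the
root-to-leaf path with p <= v <= q (go left if both < v, right if both > v).
Walk from root:
  at 40: 18 <= 40 <= 43, this is the LCA
LCA = 40


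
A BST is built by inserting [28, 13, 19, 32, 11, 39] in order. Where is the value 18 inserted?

Starting tree (level order): [28, 13, 32, 11, 19, None, 39]
Insertion path: 28 -> 13 -> 19
Result: insert 18 as left child of 19
Final tree (level order): [28, 13, 32, 11, 19, None, 39, None, None, 18]


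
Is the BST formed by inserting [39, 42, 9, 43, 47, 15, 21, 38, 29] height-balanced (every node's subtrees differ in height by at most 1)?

Tree (level-order array): [39, 9, 42, None, 15, None, 43, None, 21, None, 47, None, 38, None, None, 29]
Definition: a tree is height-balanced if, at every node, |h(left) - h(right)| <= 1 (empty subtree has height -1).
Bottom-up per-node check:
  node 29: h_left=-1, h_right=-1, diff=0 [OK], height=0
  node 38: h_left=0, h_right=-1, diff=1 [OK], height=1
  node 21: h_left=-1, h_right=1, diff=2 [FAIL (|-1-1|=2 > 1)], height=2
  node 15: h_left=-1, h_right=2, diff=3 [FAIL (|-1-2|=3 > 1)], height=3
  node 9: h_left=-1, h_right=3, diff=4 [FAIL (|-1-3|=4 > 1)], height=4
  node 47: h_left=-1, h_right=-1, diff=0 [OK], height=0
  node 43: h_left=-1, h_right=0, diff=1 [OK], height=1
  node 42: h_left=-1, h_right=1, diff=2 [FAIL (|-1-1|=2 > 1)], height=2
  node 39: h_left=4, h_right=2, diff=2 [FAIL (|4-2|=2 > 1)], height=5
Node 21 violates the condition: |-1 - 1| = 2 > 1.
Result: Not balanced


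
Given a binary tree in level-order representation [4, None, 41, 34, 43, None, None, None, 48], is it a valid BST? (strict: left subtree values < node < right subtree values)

Level-order array: [4, None, 41, 34, 43, None, None, None, 48]
Validate using subtree bounds (lo, hi): at each node, require lo < value < hi,
then recurse left with hi=value and right with lo=value.
Preorder trace (stopping at first violation):
  at node 4 with bounds (-inf, +inf): OK
  at node 41 with bounds (4, +inf): OK
  at node 34 with bounds (4, 41): OK
  at node 43 with bounds (41, +inf): OK
  at node 48 with bounds (43, +inf): OK
No violation found at any node.
Result: Valid BST


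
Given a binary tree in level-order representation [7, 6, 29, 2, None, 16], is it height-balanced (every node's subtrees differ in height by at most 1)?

Tree (level-order array): [7, 6, 29, 2, None, 16]
Definition: a tree is height-balanced if, at every node, |h(left) - h(right)| <= 1 (empty subtree has height -1).
Bottom-up per-node check:
  node 2: h_left=-1, h_right=-1, diff=0 [OK], height=0
  node 6: h_left=0, h_right=-1, diff=1 [OK], height=1
  node 16: h_left=-1, h_right=-1, diff=0 [OK], height=0
  node 29: h_left=0, h_right=-1, diff=1 [OK], height=1
  node 7: h_left=1, h_right=1, diff=0 [OK], height=2
All nodes satisfy the balance condition.
Result: Balanced


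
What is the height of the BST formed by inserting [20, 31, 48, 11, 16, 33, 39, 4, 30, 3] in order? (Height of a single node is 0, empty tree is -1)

Insertion order: [20, 31, 48, 11, 16, 33, 39, 4, 30, 3]
Tree (level-order array): [20, 11, 31, 4, 16, 30, 48, 3, None, None, None, None, None, 33, None, None, None, None, 39]
Compute height bottom-up (empty subtree = -1):
  height(3) = 1 + max(-1, -1) = 0
  height(4) = 1 + max(0, -1) = 1
  height(16) = 1 + max(-1, -1) = 0
  height(11) = 1 + max(1, 0) = 2
  height(30) = 1 + max(-1, -1) = 0
  height(39) = 1 + max(-1, -1) = 0
  height(33) = 1 + max(-1, 0) = 1
  height(48) = 1 + max(1, -1) = 2
  height(31) = 1 + max(0, 2) = 3
  height(20) = 1 + max(2, 3) = 4
Height = 4


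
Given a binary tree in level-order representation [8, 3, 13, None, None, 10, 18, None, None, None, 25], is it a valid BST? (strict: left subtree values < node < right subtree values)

Level-order array: [8, 3, 13, None, None, 10, 18, None, None, None, 25]
Validate using subtree bounds (lo, hi): at each node, require lo < value < hi,
then recurse left with hi=value and right with lo=value.
Preorder trace (stopping at first violation):
  at node 8 with bounds (-inf, +inf): OK
  at node 3 with bounds (-inf, 8): OK
  at node 13 with bounds (8, +inf): OK
  at node 10 with bounds (8, 13): OK
  at node 18 with bounds (13, +inf): OK
  at node 25 with bounds (18, +inf): OK
No violation found at any node.
Result: Valid BST


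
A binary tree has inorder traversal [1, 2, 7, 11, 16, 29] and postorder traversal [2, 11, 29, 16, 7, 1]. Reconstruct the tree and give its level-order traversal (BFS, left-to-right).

Inorder:   [1, 2, 7, 11, 16, 29]
Postorder: [2, 11, 29, 16, 7, 1]
Algorithm: postorder visits root last, so walk postorder right-to-left;
each value is the root of the current inorder slice — split it at that
value, recurse on the right subtree first, then the left.
Recursive splits:
  root=1; inorder splits into left=[], right=[2, 7, 11, 16, 29]
  root=7; inorder splits into left=[2], right=[11, 16, 29]
  root=16; inorder splits into left=[11], right=[29]
  root=29; inorder splits into left=[], right=[]
  root=11; inorder splits into left=[], right=[]
  root=2; inorder splits into left=[], right=[]
Reconstructed level-order: [1, 7, 2, 16, 11, 29]


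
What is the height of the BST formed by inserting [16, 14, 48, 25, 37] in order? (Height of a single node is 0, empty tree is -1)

Insertion order: [16, 14, 48, 25, 37]
Tree (level-order array): [16, 14, 48, None, None, 25, None, None, 37]
Compute height bottom-up (empty subtree = -1):
  height(14) = 1 + max(-1, -1) = 0
  height(37) = 1 + max(-1, -1) = 0
  height(25) = 1 + max(-1, 0) = 1
  height(48) = 1 + max(1, -1) = 2
  height(16) = 1 + max(0, 2) = 3
Height = 3


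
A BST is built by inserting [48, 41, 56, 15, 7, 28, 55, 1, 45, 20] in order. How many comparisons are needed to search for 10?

Search path for 10: 48 -> 41 -> 15 -> 7
Found: False
Comparisons: 4


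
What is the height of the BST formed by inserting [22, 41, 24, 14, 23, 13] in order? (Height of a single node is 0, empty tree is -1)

Insertion order: [22, 41, 24, 14, 23, 13]
Tree (level-order array): [22, 14, 41, 13, None, 24, None, None, None, 23]
Compute height bottom-up (empty subtree = -1):
  height(13) = 1 + max(-1, -1) = 0
  height(14) = 1 + max(0, -1) = 1
  height(23) = 1 + max(-1, -1) = 0
  height(24) = 1 + max(0, -1) = 1
  height(41) = 1 + max(1, -1) = 2
  height(22) = 1 + max(1, 2) = 3
Height = 3


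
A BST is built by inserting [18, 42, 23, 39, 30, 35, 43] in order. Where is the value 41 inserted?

Starting tree (level order): [18, None, 42, 23, 43, None, 39, None, None, 30, None, None, 35]
Insertion path: 18 -> 42 -> 23 -> 39
Result: insert 41 as right child of 39
Final tree (level order): [18, None, 42, 23, 43, None, 39, None, None, 30, 41, None, 35]


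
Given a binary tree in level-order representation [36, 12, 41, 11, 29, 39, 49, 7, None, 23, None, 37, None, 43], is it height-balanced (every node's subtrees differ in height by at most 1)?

Tree (level-order array): [36, 12, 41, 11, 29, 39, 49, 7, None, 23, None, 37, None, 43]
Definition: a tree is height-balanced if, at every node, |h(left) - h(right)| <= 1 (empty subtree has height -1).
Bottom-up per-node check:
  node 7: h_left=-1, h_right=-1, diff=0 [OK], height=0
  node 11: h_left=0, h_right=-1, diff=1 [OK], height=1
  node 23: h_left=-1, h_right=-1, diff=0 [OK], height=0
  node 29: h_left=0, h_right=-1, diff=1 [OK], height=1
  node 12: h_left=1, h_right=1, diff=0 [OK], height=2
  node 37: h_left=-1, h_right=-1, diff=0 [OK], height=0
  node 39: h_left=0, h_right=-1, diff=1 [OK], height=1
  node 43: h_left=-1, h_right=-1, diff=0 [OK], height=0
  node 49: h_left=0, h_right=-1, diff=1 [OK], height=1
  node 41: h_left=1, h_right=1, diff=0 [OK], height=2
  node 36: h_left=2, h_right=2, diff=0 [OK], height=3
All nodes satisfy the balance condition.
Result: Balanced


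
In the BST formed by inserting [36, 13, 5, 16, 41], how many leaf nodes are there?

Tree built from: [36, 13, 5, 16, 41]
Tree (level-order array): [36, 13, 41, 5, 16]
Rule: A leaf has 0 children.
Per-node child counts:
  node 36: 2 child(ren)
  node 13: 2 child(ren)
  node 5: 0 child(ren)
  node 16: 0 child(ren)
  node 41: 0 child(ren)
Matching nodes: [5, 16, 41]
Count of leaf nodes: 3


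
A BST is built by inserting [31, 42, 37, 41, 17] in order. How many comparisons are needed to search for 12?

Search path for 12: 31 -> 17
Found: False
Comparisons: 2


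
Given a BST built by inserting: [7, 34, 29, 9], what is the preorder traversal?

Tree insertion order: [7, 34, 29, 9]
Tree (level-order array): [7, None, 34, 29, None, 9]
Preorder traversal: [7, 34, 29, 9]


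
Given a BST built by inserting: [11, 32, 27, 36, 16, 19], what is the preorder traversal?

Tree insertion order: [11, 32, 27, 36, 16, 19]
Tree (level-order array): [11, None, 32, 27, 36, 16, None, None, None, None, 19]
Preorder traversal: [11, 32, 27, 16, 19, 36]


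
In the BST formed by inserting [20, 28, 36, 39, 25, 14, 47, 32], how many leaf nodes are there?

Tree built from: [20, 28, 36, 39, 25, 14, 47, 32]
Tree (level-order array): [20, 14, 28, None, None, 25, 36, None, None, 32, 39, None, None, None, 47]
Rule: A leaf has 0 children.
Per-node child counts:
  node 20: 2 child(ren)
  node 14: 0 child(ren)
  node 28: 2 child(ren)
  node 25: 0 child(ren)
  node 36: 2 child(ren)
  node 32: 0 child(ren)
  node 39: 1 child(ren)
  node 47: 0 child(ren)
Matching nodes: [14, 25, 32, 47]
Count of leaf nodes: 4


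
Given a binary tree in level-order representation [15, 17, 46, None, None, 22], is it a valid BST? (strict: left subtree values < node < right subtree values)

Level-order array: [15, 17, 46, None, None, 22]
Validate using subtree bounds (lo, hi): at each node, require lo < value < hi,
then recurse left with hi=value and right with lo=value.
Preorder trace (stopping at first violation):
  at node 15 with bounds (-inf, +inf): OK
  at node 17 with bounds (-inf, 15): VIOLATION
Node 17 violates its bound: not (-inf < 17 < 15).
Result: Not a valid BST


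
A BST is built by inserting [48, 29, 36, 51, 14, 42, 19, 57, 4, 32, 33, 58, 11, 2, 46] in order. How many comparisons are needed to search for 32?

Search path for 32: 48 -> 29 -> 36 -> 32
Found: True
Comparisons: 4


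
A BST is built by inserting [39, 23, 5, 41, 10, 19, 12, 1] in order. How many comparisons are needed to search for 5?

Search path for 5: 39 -> 23 -> 5
Found: True
Comparisons: 3


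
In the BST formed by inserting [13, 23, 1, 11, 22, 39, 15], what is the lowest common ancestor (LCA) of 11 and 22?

Tree insertion order: [13, 23, 1, 11, 22, 39, 15]
Tree (level-order array): [13, 1, 23, None, 11, 22, 39, None, None, 15]
In a BST, the LCA of p=11, q=22 is the first node v on the
root-to-leaf path with p <= v <= q (go left if both < v, right if both > v).
Walk from root:
  at 13: 11 <= 13 <= 22, this is the LCA
LCA = 13


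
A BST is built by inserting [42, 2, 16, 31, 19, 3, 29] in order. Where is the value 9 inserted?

Starting tree (level order): [42, 2, None, None, 16, 3, 31, None, None, 19, None, None, 29]
Insertion path: 42 -> 2 -> 16 -> 3
Result: insert 9 as right child of 3
Final tree (level order): [42, 2, None, None, 16, 3, 31, None, 9, 19, None, None, None, None, 29]


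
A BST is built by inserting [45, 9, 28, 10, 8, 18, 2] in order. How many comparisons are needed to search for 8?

Search path for 8: 45 -> 9 -> 8
Found: True
Comparisons: 3


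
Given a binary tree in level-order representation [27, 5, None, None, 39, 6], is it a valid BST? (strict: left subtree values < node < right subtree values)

Level-order array: [27, 5, None, None, 39, 6]
Validate using subtree bounds (lo, hi): at each node, require lo < value < hi,
then recurse left with hi=value and right with lo=value.
Preorder trace (stopping at first violation):
  at node 27 with bounds (-inf, +inf): OK
  at node 5 with bounds (-inf, 27): OK
  at node 39 with bounds (5, 27): VIOLATION
Node 39 violates its bound: not (5 < 39 < 27).
Result: Not a valid BST


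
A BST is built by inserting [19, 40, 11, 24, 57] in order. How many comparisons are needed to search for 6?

Search path for 6: 19 -> 11
Found: False
Comparisons: 2


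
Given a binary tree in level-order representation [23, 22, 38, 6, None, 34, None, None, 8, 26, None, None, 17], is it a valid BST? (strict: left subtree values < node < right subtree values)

Level-order array: [23, 22, 38, 6, None, 34, None, None, 8, 26, None, None, 17]
Validate using subtree bounds (lo, hi): at each node, require lo < value < hi,
then recurse left with hi=value and right with lo=value.
Preorder trace (stopping at first violation):
  at node 23 with bounds (-inf, +inf): OK
  at node 22 with bounds (-inf, 23): OK
  at node 6 with bounds (-inf, 22): OK
  at node 8 with bounds (6, 22): OK
  at node 17 with bounds (8, 22): OK
  at node 38 with bounds (23, +inf): OK
  at node 34 with bounds (23, 38): OK
  at node 26 with bounds (23, 34): OK
No violation found at any node.
Result: Valid BST


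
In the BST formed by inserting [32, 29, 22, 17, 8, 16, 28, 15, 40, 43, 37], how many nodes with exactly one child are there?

Tree built from: [32, 29, 22, 17, 8, 16, 28, 15, 40, 43, 37]
Tree (level-order array): [32, 29, 40, 22, None, 37, 43, 17, 28, None, None, None, None, 8, None, None, None, None, 16, 15]
Rule: These are nodes with exactly 1 non-null child.
Per-node child counts:
  node 32: 2 child(ren)
  node 29: 1 child(ren)
  node 22: 2 child(ren)
  node 17: 1 child(ren)
  node 8: 1 child(ren)
  node 16: 1 child(ren)
  node 15: 0 child(ren)
  node 28: 0 child(ren)
  node 40: 2 child(ren)
  node 37: 0 child(ren)
  node 43: 0 child(ren)
Matching nodes: [29, 17, 8, 16]
Count of nodes with exactly one child: 4


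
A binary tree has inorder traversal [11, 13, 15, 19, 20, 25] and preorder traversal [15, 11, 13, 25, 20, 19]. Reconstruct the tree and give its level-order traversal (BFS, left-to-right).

Inorder:  [11, 13, 15, 19, 20, 25]
Preorder: [15, 11, 13, 25, 20, 19]
Algorithm: preorder visits root first, so consume preorder in order;
for each root, split the current inorder slice at that value into
left-subtree inorder and right-subtree inorder, then recurse.
Recursive splits:
  root=15; inorder splits into left=[11, 13], right=[19, 20, 25]
  root=11; inorder splits into left=[], right=[13]
  root=13; inorder splits into left=[], right=[]
  root=25; inorder splits into left=[19, 20], right=[]
  root=20; inorder splits into left=[19], right=[]
  root=19; inorder splits into left=[], right=[]
Reconstructed level-order: [15, 11, 25, 13, 20, 19]


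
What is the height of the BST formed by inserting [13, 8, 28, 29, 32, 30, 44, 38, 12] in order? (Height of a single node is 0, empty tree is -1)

Insertion order: [13, 8, 28, 29, 32, 30, 44, 38, 12]
Tree (level-order array): [13, 8, 28, None, 12, None, 29, None, None, None, 32, 30, 44, None, None, 38]
Compute height bottom-up (empty subtree = -1):
  height(12) = 1 + max(-1, -1) = 0
  height(8) = 1 + max(-1, 0) = 1
  height(30) = 1 + max(-1, -1) = 0
  height(38) = 1 + max(-1, -1) = 0
  height(44) = 1 + max(0, -1) = 1
  height(32) = 1 + max(0, 1) = 2
  height(29) = 1 + max(-1, 2) = 3
  height(28) = 1 + max(-1, 3) = 4
  height(13) = 1 + max(1, 4) = 5
Height = 5
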